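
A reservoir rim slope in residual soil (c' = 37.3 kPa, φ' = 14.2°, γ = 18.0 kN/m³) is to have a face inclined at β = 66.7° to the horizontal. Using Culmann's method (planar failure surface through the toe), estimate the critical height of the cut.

Culmann's analysis gives the critical failure plane at α_cr = (β + φ')/2 = (66.7 + 14.2)/2 = 40.5°, and the critical height
H_c = (4c'/γ) · sinβ cosφ' / [1 − cos(β − φ')]
    = (4·37.3/18.0) · sin66.7°·cos14.2° / [1 − cos(52.5°)]
    = 8.289 · 0.9184·0.9694 / [1 − 0.6088]
    = 8.289 · 0.8904 / 0.3912
    = 18.86 m

H_c = 18.86 m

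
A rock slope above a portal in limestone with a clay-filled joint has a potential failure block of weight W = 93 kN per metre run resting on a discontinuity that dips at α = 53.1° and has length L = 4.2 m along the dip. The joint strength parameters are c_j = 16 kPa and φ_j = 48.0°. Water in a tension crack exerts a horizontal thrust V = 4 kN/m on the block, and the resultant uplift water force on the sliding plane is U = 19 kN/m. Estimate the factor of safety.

Resolving the block weight along and normal to the plane and applying the Mohr–Coulomb strength on the joint:
N' = W cosα − U − V sinα = 93·cos53.1° − 19 − 4·sin53.1° = 33.6 kN/m
Driving force T = W sinα + V cosα = 93·sin53.1° + 4·cos53.1° = 76.8 kN/m
Resisting force R = c_j·L + N'·tanφ_j = 16·4.2 + 33.6·tan48.0° = 67.2 + 37.4 = 104.6 kN/m
FS = R / T = 104.6 / 76.8 = 1.362

FS = 1.36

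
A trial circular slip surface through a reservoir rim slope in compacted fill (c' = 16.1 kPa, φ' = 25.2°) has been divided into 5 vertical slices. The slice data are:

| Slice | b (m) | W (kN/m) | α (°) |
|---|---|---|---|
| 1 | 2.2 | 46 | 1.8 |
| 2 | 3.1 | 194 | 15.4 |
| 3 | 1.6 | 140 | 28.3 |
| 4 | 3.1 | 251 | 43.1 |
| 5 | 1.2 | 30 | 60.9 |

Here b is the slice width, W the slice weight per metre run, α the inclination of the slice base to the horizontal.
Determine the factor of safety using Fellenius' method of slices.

Ordinary method of slices: FS = Σ[c'·Δl_i + (W_i cosα_i)·tanφ'] / Σ W_i sinα_i, with Δl_i = b_i / cosα_i.
Slice 1: Δl = 2.2/cos1.8° = 2.201 m; N'_1 = 46·cos1.8° = 46.0; c'Δl = 35.44; W sinα = 1.4
Slice 2: Δl = 3.1/cos15.4° = 3.215 m; N'_2 = 194·cos15.4° = 187.0; c'Δl = 51.77; W sinα = 51.5
Slice 3: Δl = 1.6/cos28.3° = 1.817 m; N'_3 = 140·cos28.3° = 123.3; c'Δl = 29.26; W sinα = 66.4
Slice 4: Δl = 3.1/cos43.1° = 4.246 m; N'_4 = 251·cos43.1° = 183.3; c'Δl = 68.35; W sinα = 171.5
Slice 5: Δl = 1.2/cos60.9° = 2.467 m; N'_5 = 30·cos60.9° = 14.6; c'Δl = 39.73; W sinα = 26.2
Σc'Δl = 224.5 kN/m; ΣN' = 554.1 kN/m; ΣW sinα = 317.1 kN/m
Resisting = 224.5 + 554.1·tan25.2° = 224.5 + 260.8 = 485.3 kN/m
FS = 485.3 / 317.1 = 1.531

FS = 1.53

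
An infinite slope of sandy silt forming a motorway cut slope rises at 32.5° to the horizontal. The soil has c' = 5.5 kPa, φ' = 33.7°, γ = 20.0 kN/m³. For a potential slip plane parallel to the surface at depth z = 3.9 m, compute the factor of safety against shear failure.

For an infinite slope with a slip plane parallel to the surface (no pore pressure): FS = [c' + γz cos²β tanφ'] / [γz sinβ cosβ].
γz = 20.0·3.9 = 78.00 kN/m²
Numerator = 5.5 + 78.00·cos²32.5°·tan33.7° = 5.5 + 78.00·0.7113·0.6669 = 42.502 kPa
Denominator = 78.00·sin32.5°·cos32.5° = 78.00·0.5373·0.8434 = 35.346 kPa
FS = 42.502 / 35.346 = 1.202

FS = 1.20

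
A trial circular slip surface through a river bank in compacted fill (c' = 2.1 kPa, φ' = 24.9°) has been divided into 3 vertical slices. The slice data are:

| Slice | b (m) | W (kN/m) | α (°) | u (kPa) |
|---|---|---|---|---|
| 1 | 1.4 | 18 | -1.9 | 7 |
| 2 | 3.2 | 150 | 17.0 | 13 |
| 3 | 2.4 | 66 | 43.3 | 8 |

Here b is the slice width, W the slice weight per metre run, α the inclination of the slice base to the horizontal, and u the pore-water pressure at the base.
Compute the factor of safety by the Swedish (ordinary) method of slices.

FS = 0.87

Ordinary method of slices: FS = Σ[c'·Δl_i + (W_i cosα_i − u_i·Δl_i)·tanφ'] / Σ W_i sinα_i, with Δl_i = b_i / cosα_i.
Slice 1: Δl = 1.4/cos(-1.9°) = 1.401 m; N'_1 = 18·cos(-1.9°) − 7·1.401 = 8.2; c'Δl = 2.94; W sinα = -0.6
Slice 2: Δl = 3.2/cos17.0° = 3.346 m; N'_2 = 150·cos17.0° − 13·3.346 = 99.9; c'Δl = 7.03; W sinα = 43.9
Slice 3: Δl = 2.4/cos43.3° = 3.298 m; N'_3 = 66·cos43.3° − 8·3.298 = 21.7; c'Δl = 6.93; W sinα = 45.3
Σc'Δl = 16.9 kN/m; ΣN' = 129.8 kN/m; ΣW sinα = 88.5 kN/m
Resisting = 16.9 + 129.8·tan24.9° = 16.9 + 60.2 = 77.1 kN/m
FS = 77.1 / 88.5 = 0.871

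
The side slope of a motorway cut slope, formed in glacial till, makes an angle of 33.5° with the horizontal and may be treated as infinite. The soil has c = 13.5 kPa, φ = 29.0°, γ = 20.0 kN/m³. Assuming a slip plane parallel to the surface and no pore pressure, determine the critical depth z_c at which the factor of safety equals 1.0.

Setting FS = 1.00 in FS = [c + γz cos²β tanφ] / [γz sinβ cosβ] and solving for z:
z = c / [γ cosβ (FS·sinβ − cosβ·tanφ)]
  = 13.5 / [20.0·cos33.5°·(1.00·sin33.5° − cos33.5°·tan29.0°)]
  = 13.5 / [20.0·0.8339·(1.00·0.5519 − 0.8339·0.5543)]
  = 13.5 / 1.4961 = 9.023 m

z_c = 9.02 m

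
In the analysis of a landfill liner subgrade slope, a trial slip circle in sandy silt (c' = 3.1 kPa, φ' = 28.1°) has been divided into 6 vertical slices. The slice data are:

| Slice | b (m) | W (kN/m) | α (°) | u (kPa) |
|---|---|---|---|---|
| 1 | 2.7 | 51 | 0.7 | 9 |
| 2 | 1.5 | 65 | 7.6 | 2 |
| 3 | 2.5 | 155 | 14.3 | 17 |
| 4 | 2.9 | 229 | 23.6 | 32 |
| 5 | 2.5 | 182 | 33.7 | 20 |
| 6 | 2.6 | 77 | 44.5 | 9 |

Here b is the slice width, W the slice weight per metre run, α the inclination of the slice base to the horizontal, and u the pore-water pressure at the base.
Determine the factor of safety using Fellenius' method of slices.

FS = 0.93

Ordinary method of slices: FS = Σ[c'·Δl_i + (W_i cosα_i − u_i·Δl_i)·tanφ'] / Σ W_i sinα_i, with Δl_i = b_i / cosα_i.
Slice 1: Δl = 2.7/cos0.7° = 2.700 m; N'_1 = 51·cos0.7° − 9·2.700 = 26.7; c'Δl = 8.37; W sinα = 0.6
Slice 2: Δl = 1.5/cos7.6° = 1.513 m; N'_2 = 65·cos7.6° − 2·1.513 = 61.4; c'Δl = 4.69; W sinα = 8.6
Slice 3: Δl = 2.5/cos14.3° = 2.580 m; N'_3 = 155·cos14.3° − 17·2.580 = 106.3; c'Δl = 8.00; W sinα = 38.3
Slice 4: Δl = 2.9/cos23.6° = 3.165 m; N'_4 = 229·cos23.6° − 32·3.165 = 108.6; c'Δl = 9.81; W sinα = 91.7
Slice 5: Δl = 2.5/cos33.7° = 3.005 m; N'_5 = 182·cos33.7° − 20·3.005 = 91.3; c'Δl = 9.32; W sinα = 101.0
Slice 6: Δl = 2.6/cos44.5° = 3.645 m; N'_6 = 77·cos44.5° − 9·3.645 = 22.1; c'Δl = 11.30; W sinα = 54.0
Σc'Δl = 51.5 kN/m; ΣN' = 416.4 kN/m; ΣW sinα = 294.1 kN/m
Resisting = 51.5 + 416.4·tan28.1° = 51.5 + 222.4 = 273.8 kN/m
FS = 273.8 / 294.1 = 0.931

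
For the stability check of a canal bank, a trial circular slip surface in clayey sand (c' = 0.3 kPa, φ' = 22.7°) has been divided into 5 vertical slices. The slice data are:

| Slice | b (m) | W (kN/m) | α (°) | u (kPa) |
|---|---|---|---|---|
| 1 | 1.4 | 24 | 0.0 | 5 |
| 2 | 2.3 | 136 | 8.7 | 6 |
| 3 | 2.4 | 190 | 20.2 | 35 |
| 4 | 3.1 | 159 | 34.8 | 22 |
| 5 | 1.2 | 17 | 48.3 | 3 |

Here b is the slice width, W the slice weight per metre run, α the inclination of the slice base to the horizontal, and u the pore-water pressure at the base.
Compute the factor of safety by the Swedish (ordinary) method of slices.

Ordinary method of slices: FS = Σ[c'·Δl_i + (W_i cosα_i − u_i·Δl_i)·tanφ'] / Σ W_i sinα_i, with Δl_i = b_i / cosα_i.
Slice 1: Δl = 1.4/cos0.0° = 1.400 m; N'_1 = 24·cos0.0° − 5·1.400 = 17.0; c'Δl = 0.42; W sinα = 0.0
Slice 2: Δl = 2.3/cos8.7° = 2.327 m; N'_2 = 136·cos8.7° − 6·2.327 = 120.5; c'Δl = 0.70; W sinα = 20.6
Slice 3: Δl = 2.4/cos20.2° = 2.557 m; N'_3 = 190·cos20.2° − 35·2.557 = 88.8; c'Δl = 0.77; W sinα = 65.6
Slice 4: Δl = 3.1/cos34.8° = 3.775 m; N'_4 = 159·cos34.8° − 22·3.775 = 47.5; c'Δl = 1.13; W sinα = 90.7
Slice 5: Δl = 1.2/cos48.3° = 1.804 m; N'_5 = 17·cos48.3° − 3·1.804 = 5.9; c'Δl = 0.54; W sinα = 12.7
Σc'Δl = 3.6 kN/m; ΣN' = 279.7 kN/m; ΣW sinα = 189.6 kN/m
Resisting = 3.6 + 279.7·tan22.7° = 3.6 + 117.0 = 120.6 kN/m
FS = 120.6 / 189.6 = 0.636

FS = 0.64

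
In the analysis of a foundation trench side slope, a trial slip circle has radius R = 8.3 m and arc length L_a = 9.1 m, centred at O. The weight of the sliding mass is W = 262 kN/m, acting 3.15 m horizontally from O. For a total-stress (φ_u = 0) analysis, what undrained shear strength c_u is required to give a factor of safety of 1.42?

c_u = 15.5 kPa

FS = c_u·L_a·R / (W·d), so c_u = FS·W·d / (L_a·R).
c_u = 1.42·262·3.15 / (9.10·8.3) = 1171.9 / 75.53 = 15.52 kPa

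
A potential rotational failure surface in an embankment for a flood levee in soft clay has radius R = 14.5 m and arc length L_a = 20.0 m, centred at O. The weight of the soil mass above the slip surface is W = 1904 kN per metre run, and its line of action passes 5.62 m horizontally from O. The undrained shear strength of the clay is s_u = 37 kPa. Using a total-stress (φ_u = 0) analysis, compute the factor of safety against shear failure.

FS = 1.00

Taking moments about the centre O, the resisting moment is provided by the undrained shear strength acting along the arc:
M_R = s_u·L_a·R = 37·20.00·14.5 = 10730.0 kN·m/m
M_D = W·d = 1904·5.62 = 10700.5 kN·m/m
FS = M_R / M_D = 10730.0 / 10700.5 = 1.003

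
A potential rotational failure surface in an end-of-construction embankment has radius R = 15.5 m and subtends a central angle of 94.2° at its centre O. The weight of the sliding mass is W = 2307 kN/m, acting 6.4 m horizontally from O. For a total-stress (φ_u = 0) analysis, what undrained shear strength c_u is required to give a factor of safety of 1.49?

c_u = 55.7 kPa

FS = c_u·L_a·R / (W·d), so c_u = FS·W·d / (L_a·R).
Arc length L_a = R·θ = 15.5·(94.2°·π/180) = 15.5·1.6441 = 25.48 m
c_u = 1.49·2307·6.4 / (25.48·15.5) = 21999.6 / 395.00 = 55.70 kPa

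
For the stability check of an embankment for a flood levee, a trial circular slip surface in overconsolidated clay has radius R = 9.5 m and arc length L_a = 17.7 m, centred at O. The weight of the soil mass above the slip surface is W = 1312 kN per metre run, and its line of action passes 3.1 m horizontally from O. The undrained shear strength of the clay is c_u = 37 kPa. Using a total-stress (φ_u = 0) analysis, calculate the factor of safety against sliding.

Taking moments about the centre O, the resisting moment is provided by the undrained shear strength acting along the arc:
M_R = c_u·L_a·R = 37·17.70·9.5 = 6221.6 kN·m/m
M_D = W·d = 1312·3.1 = 4067.2 kN·m/m
FS = M_R / M_D = 6221.6 / 4067.2 = 1.530

FS = 1.53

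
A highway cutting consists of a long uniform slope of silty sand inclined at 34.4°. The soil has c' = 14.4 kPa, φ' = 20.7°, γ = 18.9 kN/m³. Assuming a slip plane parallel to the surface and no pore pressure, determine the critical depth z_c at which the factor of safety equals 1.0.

z_c = 3.65 m

Setting FS = 1.00 in FS = [c' + γz cos²β tanφ'] / [γz sinβ cosβ] and solving for z:
z = c' / [γ cosβ (FS·sinβ − cosβ·tanφ')]
  = 14.4 / [18.9·cos34.4°·(1.00·sin34.4° − cos34.4°·tan20.7°)]
  = 14.4 / [18.9·0.8251·(1.00·0.5650 − 0.8251·0.3779)]
  = 14.4 / 3.9483 = 3.647 m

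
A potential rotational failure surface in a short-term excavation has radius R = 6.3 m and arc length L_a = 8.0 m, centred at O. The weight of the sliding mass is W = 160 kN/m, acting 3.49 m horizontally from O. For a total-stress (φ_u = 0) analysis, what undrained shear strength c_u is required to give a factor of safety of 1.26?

c_u = 14.0 kPa

FS = c_u·L_a·R / (W·d), so c_u = FS·W·d / (L_a·R).
c_u = 1.26·160·3.49 / (8.00·6.3) = 703.6 / 50.40 = 13.96 kPa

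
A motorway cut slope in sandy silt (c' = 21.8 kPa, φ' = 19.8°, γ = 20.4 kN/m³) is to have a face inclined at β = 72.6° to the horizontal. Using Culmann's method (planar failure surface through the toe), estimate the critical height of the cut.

Culmann's analysis gives the critical failure plane at α_cr = (β + φ')/2 = (72.6 + 19.8)/2 = 46.2°, and the critical height
H_c = (4c'/γ) · sinβ cosφ' / [1 − cos(β − φ')]
    = (4·21.8/20.4) · sin72.6°·cos19.8° / [1 − cos(52.8°)]
    = 4.275 · 0.9542·0.9409 / [1 − 0.6046]
    = 4.275 · 0.8978 / 0.3954
    = 9.71 m

H_c = 9.71 m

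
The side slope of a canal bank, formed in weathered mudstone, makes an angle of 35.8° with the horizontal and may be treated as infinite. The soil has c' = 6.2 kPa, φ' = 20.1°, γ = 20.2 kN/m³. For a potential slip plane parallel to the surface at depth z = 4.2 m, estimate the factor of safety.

For an infinite slope with a slip plane parallel to the surface (no pore pressure): FS = [c' + γz cos²β tanφ'] / [γz sinβ cosβ].
γz = 20.2·4.2 = 84.84 kN/m²
Numerator = 6.2 + 84.84·cos²35.8°·tan20.1° = 6.2 + 84.84·0.6578·0.3659 = 26.623 kPa
Denominator = 84.84·sin35.8°·cos35.8° = 84.84·0.5850·0.8111 = 40.251 kPa
FS = 26.623 / 40.251 = 0.661

FS = 0.66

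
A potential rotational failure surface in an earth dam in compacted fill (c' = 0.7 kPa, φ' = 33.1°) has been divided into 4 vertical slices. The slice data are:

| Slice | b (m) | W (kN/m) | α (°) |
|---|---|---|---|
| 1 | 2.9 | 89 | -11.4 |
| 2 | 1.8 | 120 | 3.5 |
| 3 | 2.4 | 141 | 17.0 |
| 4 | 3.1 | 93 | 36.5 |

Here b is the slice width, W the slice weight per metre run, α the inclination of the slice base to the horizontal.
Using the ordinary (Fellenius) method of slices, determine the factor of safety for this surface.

Ordinary method of slices: FS = Σ[c'·Δl_i + (W_i cosα_i)·tanφ'] / Σ W_i sinα_i, with Δl_i = b_i / cosα_i.
Slice 1: Δl = 2.9/cos(-11.4°) = 2.958 m; N'_1 = 89·cos(-11.4°) = 87.2; c'Δl = 2.07; W sinα = -17.6
Slice 2: Δl = 1.8/cos3.5° = 1.803 m; N'_2 = 120·cos3.5° = 119.8; c'Δl = 1.26; W sinα = 7.3
Slice 3: Δl = 2.4/cos17.0° = 2.510 m; N'_3 = 141·cos17.0° = 134.8; c'Δl = 1.76; W sinα = 41.2
Slice 4: Δl = 3.1/cos36.5° = 3.856 m; N'_4 = 93·cos36.5° = 74.8; c'Δl = 2.70; W sinα = 55.3
Σc'Δl = 7.8 kN/m; ΣN' = 416.6 kN/m; ΣW sinα = 86.3 kN/m
Resisting = 7.8 + 416.6·tan33.1° = 7.8 + 271.6 = 279.4 kN/m
FS = 279.4 / 86.3 = 3.238

FS = 3.24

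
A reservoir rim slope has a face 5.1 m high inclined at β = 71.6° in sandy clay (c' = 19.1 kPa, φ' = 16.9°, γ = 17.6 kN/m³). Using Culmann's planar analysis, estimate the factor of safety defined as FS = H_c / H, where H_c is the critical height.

FS = 1.83

H_c = (4c'/γ) · sinβ cosφ' / [1 − cos(β − φ')]
    = (4·19.1/17.6) · sin71.6°·cos16.9° / [1 − cos54.7°]
    = 4.341 · 0.9079 / 0.4221 = 9.34 m
FS = H_c / H = 9.34 / 5.1 = 1.831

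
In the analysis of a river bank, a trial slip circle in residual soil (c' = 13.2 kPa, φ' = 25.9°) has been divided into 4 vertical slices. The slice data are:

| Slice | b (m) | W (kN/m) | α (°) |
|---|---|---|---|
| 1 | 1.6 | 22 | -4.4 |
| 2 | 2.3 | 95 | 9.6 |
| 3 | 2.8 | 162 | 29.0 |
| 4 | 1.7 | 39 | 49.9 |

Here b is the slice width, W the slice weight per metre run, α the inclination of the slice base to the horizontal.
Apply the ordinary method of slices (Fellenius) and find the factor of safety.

FS = 2.17

Ordinary method of slices: FS = Σ[c'·Δl_i + (W_i cosα_i)·tanφ'] / Σ W_i sinα_i, with Δl_i = b_i / cosα_i.
Slice 1: Δl = 1.6/cos(-4.4°) = 1.605 m; N'_1 = 22·cos(-4.4°) = 21.9; c'Δl = 21.18; W sinα = -1.7
Slice 2: Δl = 2.3/cos9.6° = 2.333 m; N'_2 = 95·cos9.6° = 93.7; c'Δl = 30.79; W sinα = 15.8
Slice 3: Δl = 2.8/cos29.0° = 3.201 m; N'_3 = 162·cos29.0° = 141.7; c'Δl = 42.26; W sinα = 78.5
Slice 4: Δl = 1.7/cos49.9° = 2.639 m; N'_4 = 39·cos49.9° = 25.1; c'Δl = 34.84; W sinα = 29.8
Σc'Δl = 129.1 kN/m; ΣN' = 282.4 kN/m; ΣW sinα = 122.5 kN/m
Resisting = 129.1 + 282.4·tan25.9° = 129.1 + 137.1 = 266.2 kN/m
FS = 266.2 / 122.5 = 2.173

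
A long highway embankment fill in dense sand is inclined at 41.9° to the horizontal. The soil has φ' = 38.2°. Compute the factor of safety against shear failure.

For a dry cohesionless infinite slope the factor of safety is FS = tanφ' / tanβ.
FS = tan38.2° / tan41.9° = 0.7869 / 0.8972 = 0.877

FS = 0.88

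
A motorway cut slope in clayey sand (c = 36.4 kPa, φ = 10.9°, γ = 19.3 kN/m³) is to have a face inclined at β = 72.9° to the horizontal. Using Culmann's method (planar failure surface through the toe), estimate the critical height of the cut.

H_c = 13.35 m

Culmann's analysis gives the critical failure plane at α_cr = (β + φ)/2 = (72.9 + 10.9)/2 = 41.9°, and the critical height
H_c = (4c/γ) · sinβ cosφ / [1 − cos(β − φ)]
    = (4·36.4/19.3) · sin72.9°·cos10.9° / [1 − cos(62.0°)]
    = 7.544 · 0.9558·0.9820 / [1 − 0.4695]
    = 7.544 · 0.9385 / 0.5305
    = 13.35 m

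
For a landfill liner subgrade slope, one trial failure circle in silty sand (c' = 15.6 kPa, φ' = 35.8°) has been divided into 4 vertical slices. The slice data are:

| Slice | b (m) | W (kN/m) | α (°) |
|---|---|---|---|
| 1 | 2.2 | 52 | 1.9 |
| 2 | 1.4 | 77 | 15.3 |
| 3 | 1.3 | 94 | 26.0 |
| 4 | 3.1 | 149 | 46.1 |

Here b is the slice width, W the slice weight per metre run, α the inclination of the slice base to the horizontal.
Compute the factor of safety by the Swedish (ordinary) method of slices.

FS = 2.20

Ordinary method of slices: FS = Σ[c'·Δl_i + (W_i cosα_i)·tanφ'] / Σ W_i sinα_i, with Δl_i = b_i / cosα_i.
Slice 1: Δl = 2.2/cos1.9° = 2.201 m; N'_1 = 52·cos1.9° = 52.0; c'Δl = 34.34; W sinα = 1.7
Slice 2: Δl = 1.4/cos15.3° = 1.451 m; N'_2 = 77·cos15.3° = 74.3; c'Δl = 22.64; W sinα = 20.3
Slice 3: Δl = 1.3/cos26.0° = 1.446 m; N'_3 = 94·cos26.0° = 84.5; c'Δl = 22.56; W sinα = 41.2
Slice 4: Δl = 3.1/cos46.1° = 4.471 m; N'_4 = 149·cos46.1° = 103.3; c'Δl = 69.74; W sinα = 107.4
Σc'Δl = 149.3 kN/m; ΣN' = 314.0 kN/m; ΣW sinα = 170.6 kN/m
Resisting = 149.3 + 314.0·tan35.8° = 149.3 + 226.5 = 375.8 kN/m
FS = 375.8 / 170.6 = 2.203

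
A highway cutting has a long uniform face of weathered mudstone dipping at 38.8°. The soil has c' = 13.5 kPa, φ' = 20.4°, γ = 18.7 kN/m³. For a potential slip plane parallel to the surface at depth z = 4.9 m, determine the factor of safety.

FS = 0.76

For an infinite slope with a slip plane parallel to the surface (no pore pressure): FS = [c' + γz cos²β tanφ'] / [γz sinβ cosβ].
γz = 18.7·4.9 = 91.63 kN/m²
Numerator = 13.5 + 91.63·cos²38.8°·tan20.4° = 13.5 + 91.63·0.6074·0.3719 = 34.197 kPa
Denominator = 91.63·sin38.8°·cos38.8° = 91.63·0.6266·0.7793 = 44.746 kPa
FS = 34.197 / 44.746 = 0.764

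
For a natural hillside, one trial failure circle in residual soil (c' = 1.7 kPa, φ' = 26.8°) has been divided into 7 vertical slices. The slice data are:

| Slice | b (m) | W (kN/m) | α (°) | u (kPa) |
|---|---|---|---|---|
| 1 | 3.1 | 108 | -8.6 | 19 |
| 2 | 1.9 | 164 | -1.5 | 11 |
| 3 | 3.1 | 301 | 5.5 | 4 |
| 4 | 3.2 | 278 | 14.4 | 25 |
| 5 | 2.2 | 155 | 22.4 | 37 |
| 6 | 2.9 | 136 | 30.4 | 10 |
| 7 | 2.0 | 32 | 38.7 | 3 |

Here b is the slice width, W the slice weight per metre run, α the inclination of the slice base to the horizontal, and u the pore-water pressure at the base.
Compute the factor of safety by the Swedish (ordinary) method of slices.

Ordinary method of slices: FS = Σ[c'·Δl_i + (W_i cosα_i − u_i·Δl_i)·tanφ'] / Σ W_i sinα_i, with Δl_i = b_i / cosα_i.
Slice 1: Δl = 3.1/cos(-8.6°) = 3.135 m; N'_1 = 108·cos(-8.6°) − 19·3.135 = 47.2; c'Δl = 5.33; W sinα = -16.1
Slice 2: Δl = 1.9/cos(-1.5°) = 1.901 m; N'_2 = 164·cos(-1.5°) − 11·1.901 = 143.0; c'Δl = 3.23; W sinα = -4.3
Slice 3: Δl = 3.1/cos5.5° = 3.114 m; N'_3 = 301·cos5.5° − 4·3.114 = 287.2; c'Δl = 5.29; W sinα = 28.8
Slice 4: Δl = 3.2/cos14.4° = 3.304 m; N'_4 = 278·cos14.4° − 25·3.304 = 186.7; c'Δl = 5.62; W sinα = 69.1
Slice 5: Δl = 2.2/cos22.4° = 2.380 m; N'_5 = 155·cos22.4° − 37·2.380 = 55.3; c'Δl = 4.05; W sinα = 59.1
Slice 6: Δl = 2.9/cos30.4° = 3.362 m; N'_6 = 136·cos30.4° − 10·3.362 = 83.7; c'Δl = 5.72; W sinα = 68.8
Slice 7: Δl = 2.0/cos38.7° = 2.563 m; N'_7 = 32·cos38.7° − 3·2.563 = 17.3; c'Δl = 4.36; W sinα = 20.0
Σc'Δl = 33.6 kN/m; ΣN' = 820.3 kN/m; ΣW sinα = 225.4 kN/m
Resisting = 33.6 + 820.3·tan26.8° = 33.6 + 414.4 = 448.0 kN/m
FS = 448.0 / 225.4 = 1.987

FS = 1.99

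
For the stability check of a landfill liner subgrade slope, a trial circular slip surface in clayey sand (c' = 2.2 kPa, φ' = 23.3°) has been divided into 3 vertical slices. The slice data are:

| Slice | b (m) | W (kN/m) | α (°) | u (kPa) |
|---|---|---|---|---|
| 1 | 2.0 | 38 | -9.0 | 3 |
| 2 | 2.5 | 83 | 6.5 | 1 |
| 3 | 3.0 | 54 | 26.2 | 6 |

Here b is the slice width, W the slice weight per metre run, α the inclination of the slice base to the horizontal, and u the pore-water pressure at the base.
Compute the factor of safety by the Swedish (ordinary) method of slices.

FS = 2.84

Ordinary method of slices: FS = Σ[c'·Δl_i + (W_i cosα_i − u_i·Δl_i)·tanφ'] / Σ W_i sinα_i, with Δl_i = b_i / cosα_i.
Slice 1: Δl = 2.0/cos(-9.0°) = 2.025 m; N'_1 = 38·cos(-9.0°) − 3·2.025 = 31.5; c'Δl = 4.45; W sinα = -5.9
Slice 2: Δl = 2.5/cos6.5° = 2.516 m; N'_2 = 83·cos6.5° − 1·2.516 = 80.0; c'Δl = 5.54; W sinα = 9.4
Slice 3: Δl = 3.0/cos26.2° = 3.344 m; N'_3 = 54·cos26.2° − 6·3.344 = 28.4; c'Δl = 7.36; W sinα = 23.8
Σc'Δl = 17.3 kN/m; ΣN' = 139.8 kN/m; ΣW sinα = 27.3 kN/m
Resisting = 17.3 + 139.8·tan23.3° = 17.3 + 60.2 = 77.6 kN/m
FS = 77.6 / 27.3 = 2.842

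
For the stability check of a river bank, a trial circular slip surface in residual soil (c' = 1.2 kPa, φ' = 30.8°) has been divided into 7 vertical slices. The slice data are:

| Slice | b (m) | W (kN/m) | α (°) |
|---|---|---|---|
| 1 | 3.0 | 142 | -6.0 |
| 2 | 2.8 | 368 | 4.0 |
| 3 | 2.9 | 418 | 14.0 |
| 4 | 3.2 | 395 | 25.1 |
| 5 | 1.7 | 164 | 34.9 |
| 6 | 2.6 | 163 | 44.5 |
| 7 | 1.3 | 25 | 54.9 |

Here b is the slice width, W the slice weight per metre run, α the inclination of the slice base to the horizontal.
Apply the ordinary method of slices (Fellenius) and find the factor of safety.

FS = 1.85

Ordinary method of slices: FS = Σ[c'·Δl_i + (W_i cosα_i)·tanφ'] / Σ W_i sinα_i, with Δl_i = b_i / cosα_i.
Slice 1: Δl = 3.0/cos(-6.0°) = 3.017 m; N'_1 = 142·cos(-6.0°) = 141.2; c'Δl = 3.62; W sinα = -14.8
Slice 2: Δl = 2.8/cos4.0° = 2.807 m; N'_2 = 368·cos4.0° = 367.1; c'Δl = 3.37; W sinα = 25.7
Slice 3: Δl = 2.9/cos14.0° = 2.989 m; N'_3 = 418·cos14.0° = 405.6; c'Δl = 3.59; W sinα = 101.1
Slice 4: Δl = 3.2/cos25.1° = 3.534 m; N'_4 = 395·cos25.1° = 357.7; c'Δl = 4.24; W sinα = 167.6
Slice 5: Δl = 1.7/cos34.9° = 2.073 m; N'_5 = 164·cos34.9° = 134.5; c'Δl = 2.49; W sinα = 93.8
Slice 6: Δl = 2.6/cos44.5° = 3.645 m; N'_6 = 163·cos44.5° = 116.3; c'Δl = 4.37; W sinα = 114.2
Slice 7: Δl = 1.3/cos54.9° = 2.261 m; N'_7 = 25·cos54.9° = 14.4; c'Δl = 2.71; W sinα = 20.5
Σc'Δl = 24.4 kN/m; ΣN' = 1536.7 kN/m; ΣW sinα = 508.0 kN/m
Resisting = 24.4 + 1536.7·tan30.8° = 24.4 + 916.1 = 940.5 kN/m
FS = 940.5 / 508.0 = 1.851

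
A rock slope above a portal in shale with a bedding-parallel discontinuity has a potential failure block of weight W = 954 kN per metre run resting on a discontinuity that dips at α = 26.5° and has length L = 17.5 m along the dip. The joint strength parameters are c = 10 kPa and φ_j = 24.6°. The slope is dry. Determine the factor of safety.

Resolving the block weight along and normal to the plane and applying the Mohr–Coulomb strength on the joint:
N' = W cosα = 954·cos26.5° = 853.8 kN/m
Driving force T = W sinα = 954·sin26.5° = 425.7 kN/m
Resisting force R = c·L + N'·tanφ_j = 10·17.5 + 853.8·tan24.6° = 175.0 + 390.9 = 565.9 kN/m
FS = R / T = 565.9 / 425.7 = 1.329

FS = 1.33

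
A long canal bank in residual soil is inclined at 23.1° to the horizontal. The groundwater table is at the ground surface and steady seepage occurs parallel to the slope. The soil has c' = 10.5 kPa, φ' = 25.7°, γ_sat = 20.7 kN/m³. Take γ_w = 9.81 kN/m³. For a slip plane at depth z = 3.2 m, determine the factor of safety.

With seepage parallel to the slope and the water table at the surface, the effective normal stress on the slip plane uses the buoyant unit weight γ' = γ_sat − γ_w while the driving shear stress uses γ_sat:
FS = [c' + γ' z cos²β tanφ'] / [γ_sat z sinβ cosβ]
γ' = 20.7 − 9.81 = 10.89 kN/m³
Numerator = 10.5 + 10.89·3.2·cos²23.1°·tan25.7° = 10.5 + 10.89·3.2·0.8461·0.4813 = 24.690 kPa
Denominator = 20.7·3.2·sin23.1°·cos23.1° = 20.7·3.2·0.3923·0.9198 = 23.905 kPa
FS = 24.690 / 23.905 = 1.033

FS = 1.03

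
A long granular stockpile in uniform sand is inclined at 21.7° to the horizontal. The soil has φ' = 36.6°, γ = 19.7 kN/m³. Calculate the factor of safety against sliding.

For a dry cohesionless infinite slope the factor of safety is FS = tanφ' / tanβ.
FS = tan36.6° / tan21.7° = 0.7427 / 0.3979 = 1.866

FS = 1.87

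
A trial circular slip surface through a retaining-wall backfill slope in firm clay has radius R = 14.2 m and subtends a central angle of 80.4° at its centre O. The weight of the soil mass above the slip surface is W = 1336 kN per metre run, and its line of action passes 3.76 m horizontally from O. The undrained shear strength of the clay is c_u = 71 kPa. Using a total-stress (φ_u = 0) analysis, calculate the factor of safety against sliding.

Taking moments about the centre O, the resisting moment is provided by the undrained shear strength acting along the arc:
Arc length L_a = R·θ = 14.2·(80.4°·π/180) = 14.2·1.4032 = 19.93 m
M_R = c_u·L_a·R = 71·19.93·14.2 = 20089.5 kN·m/m
M_D = W·d = 1336·3.76 = 5023.4 kN·m/m
FS = M_R / M_D = 20089.5 / 5023.4 = 3.999

FS = 4.00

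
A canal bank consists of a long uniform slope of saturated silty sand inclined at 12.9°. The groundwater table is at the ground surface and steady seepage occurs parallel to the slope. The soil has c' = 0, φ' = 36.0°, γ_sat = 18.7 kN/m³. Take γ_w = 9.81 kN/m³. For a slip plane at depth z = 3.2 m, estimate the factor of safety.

FS = 1.51

With seepage parallel to the slope and the water table at the surface, the effective normal stress on the slip plane uses the buoyant unit weight γ' = γ_sat − γ_w while the driving shear stress uses γ_sat:
FS = [c' + γ' z cos²β tanφ'] / [γ_sat z sinβ cosβ]
(For c' = 0 this reduces to FS = (γ'/γ_sat)·tanφ'/tanβ.)
γ' = 18.7 − 9.81 = 8.89 kN/m³
Numerator = 0.0 + 8.89·3.2·cos²12.9°·tan36.0° = 0.0 + 8.89·3.2·0.9502·0.7265 = 19.639 kPa
Denominator = 18.7·3.2·sin12.9°·cos12.9° = 18.7·3.2·0.2233·0.9748 = 13.022 kPa
FS = 19.639 / 13.022 = 1.508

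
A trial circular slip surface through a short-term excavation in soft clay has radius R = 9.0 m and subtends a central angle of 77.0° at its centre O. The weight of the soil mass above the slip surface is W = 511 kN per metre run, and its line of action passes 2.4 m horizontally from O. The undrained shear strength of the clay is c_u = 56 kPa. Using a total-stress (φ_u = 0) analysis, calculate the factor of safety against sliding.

Taking moments about the centre O, the resisting moment is provided by the undrained shear strength acting along the arc:
Arc length L_a = R·θ = 9.0·(77.0°·π/180) = 9.0·1.3439 = 12.10 m
M_R = c_u·L_a·R = 56·12.10·9.0 = 6095.9 kN·m/m
M_D = W·d = 511·2.4 = 1226.4 kN·m/m
FS = M_R / M_D = 6095.9 / 1226.4 = 4.971

FS = 4.97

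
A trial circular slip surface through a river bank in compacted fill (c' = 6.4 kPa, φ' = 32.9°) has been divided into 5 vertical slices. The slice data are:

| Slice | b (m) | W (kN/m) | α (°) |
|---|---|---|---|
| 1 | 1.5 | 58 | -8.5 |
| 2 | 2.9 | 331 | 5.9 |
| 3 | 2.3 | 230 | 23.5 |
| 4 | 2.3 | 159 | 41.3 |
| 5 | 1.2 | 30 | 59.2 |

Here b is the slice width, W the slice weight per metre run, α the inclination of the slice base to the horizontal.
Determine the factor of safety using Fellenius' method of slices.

Ordinary method of slices: FS = Σ[c'·Δl_i + (W_i cosα_i)·tanφ'] / Σ W_i sinα_i, with Δl_i = b_i / cosα_i.
Slice 1: Δl = 1.5/cos(-8.5°) = 1.517 m; N'_1 = 58·cos(-8.5°) = 57.4; c'Δl = 9.71; W sinα = -8.6
Slice 2: Δl = 2.9/cos5.9° = 2.915 m; N'_2 = 331·cos5.9° = 329.2; c'Δl = 18.66; W sinα = 34.0
Slice 3: Δl = 2.3/cos23.5° = 2.508 m; N'_3 = 230·cos23.5° = 210.9; c'Δl = 16.05; W sinα = 91.7
Slice 4: Δl = 2.3/cos41.3° = 3.062 m; N'_4 = 159·cos41.3° = 119.5; c'Δl = 19.59; W sinα = 104.9
Slice 5: Δl = 1.2/cos59.2° = 2.344 m; N'_5 = 30·cos59.2° = 15.4; c'Δl = 15.00; W sinα = 25.8
Σc'Δl = 79.0 kN/m; ΣN' = 732.3 kN/m; ΣW sinα = 247.9 kN/m
Resisting = 79.0 + 732.3·tan32.9° = 79.0 + 473.8 = 552.8 kN/m
FS = 552.8 / 247.9 = 2.230

FS = 2.23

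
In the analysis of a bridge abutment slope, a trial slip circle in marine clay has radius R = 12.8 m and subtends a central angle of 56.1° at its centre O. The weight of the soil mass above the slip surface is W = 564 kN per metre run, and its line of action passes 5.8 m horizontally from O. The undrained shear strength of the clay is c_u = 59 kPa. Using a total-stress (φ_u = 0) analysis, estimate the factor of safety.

FS = 2.89

Taking moments about the centre O, the resisting moment is provided by the undrained shear strength acting along the arc:
Arc length L_a = R·θ = 12.8·(56.1°·π/180) = 12.8·0.9791 = 12.53 m
M_R = c_u·L_a·R = 59·12.53·12.8 = 9464.8 kN·m/m
M_D = W·d = 564·5.8 = 3271.2 kN·m/m
FS = M_R / M_D = 9464.8 / 3271.2 = 2.893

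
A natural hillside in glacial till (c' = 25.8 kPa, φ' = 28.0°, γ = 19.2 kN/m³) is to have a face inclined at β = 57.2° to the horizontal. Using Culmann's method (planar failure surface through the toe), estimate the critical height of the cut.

H_c = 31.39 m

Culmann's analysis gives the critical failure plane at α_cr = (β + φ')/2 = (57.2 + 28.0)/2 = 42.6°, and the critical height
H_c = (4c'/γ) · sinβ cosφ' / [1 − cos(β − φ')]
    = (4·25.8/19.2) · sin57.2°·cos28.0° / [1 − cos(29.2°)]
    = 5.375 · 0.8406·0.8829 / [1 − 0.8729]
    = 5.375 · 0.7422 / 0.1271
    = 31.39 m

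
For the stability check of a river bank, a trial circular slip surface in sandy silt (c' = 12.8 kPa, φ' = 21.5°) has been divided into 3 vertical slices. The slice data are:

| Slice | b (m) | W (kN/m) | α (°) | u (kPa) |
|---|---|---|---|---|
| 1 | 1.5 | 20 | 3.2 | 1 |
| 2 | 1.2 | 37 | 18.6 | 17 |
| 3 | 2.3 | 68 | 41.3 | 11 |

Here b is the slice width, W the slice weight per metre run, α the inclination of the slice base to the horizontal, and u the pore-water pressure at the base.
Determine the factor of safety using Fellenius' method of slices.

Ordinary method of slices: FS = Σ[c'·Δl_i + (W_i cosα_i − u_i·Δl_i)·tanφ'] / Σ W_i sinα_i, with Δl_i = b_i / cosα_i.
Slice 1: Δl = 1.5/cos3.2° = 1.502 m; N'_1 = 20·cos3.2° − 1·1.502 = 18.5; c'Δl = 19.23; W sinα = 1.1
Slice 2: Δl = 1.2/cos18.6° = 1.266 m; N'_2 = 37·cos18.6° − 17·1.266 = 13.5; c'Δl = 16.21; W sinα = 11.8
Slice 3: Δl = 2.3/cos41.3° = 3.062 m; N'_3 = 68·cos41.3° − 11·3.062 = 17.4; c'Δl = 39.19; W sinα = 44.9
Σc'Δl = 74.6 kN/m; ΣN' = 49.4 kN/m; ΣW sinα = 57.8 kN/m
Resisting = 74.6 + 49.4·tan21.5° = 74.6 + 19.5 = 94.1 kN/m
FS = 94.1 / 57.8 = 1.628

FS = 1.63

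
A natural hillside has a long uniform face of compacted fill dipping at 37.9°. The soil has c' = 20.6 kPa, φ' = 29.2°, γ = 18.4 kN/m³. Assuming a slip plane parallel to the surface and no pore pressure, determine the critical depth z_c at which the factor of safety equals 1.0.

z_c = 8.19 m

Setting FS = 1.00 in FS = [c' + γz cos²β tanφ'] / [γz sinβ cosβ] and solving for z:
z = c' / [γ cosβ (FS·sinβ − cosβ·tanφ')]
  = 20.6 / [18.4·cos37.9°·(1.00·sin37.9° − cos37.9°·tan29.2°)]
  = 20.6 / [18.4·0.7891·(1.00·0.6143 − 0.7891·0.5589)]
  = 20.6 / 2.5159 = 8.188 m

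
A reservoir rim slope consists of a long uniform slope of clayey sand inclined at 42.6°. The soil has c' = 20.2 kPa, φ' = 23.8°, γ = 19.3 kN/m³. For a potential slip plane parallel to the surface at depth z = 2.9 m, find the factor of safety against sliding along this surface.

For an infinite slope with a slip plane parallel to the surface (no pore pressure): FS = [c' + γz cos²β tanφ'] / [γz sinβ cosβ].
γz = 19.3·2.9 = 55.97 kN/m²
Numerator = 20.2 + 55.97·cos²42.6°·tan23.8° = 20.2 + 55.97·0.5418·0.4411 = 33.576 kPa
Denominator = 55.97·sin42.6°·cos42.6° = 55.97·0.6769·0.7361 = 27.887 kPa
FS = 33.576 / 27.887 = 1.204

FS = 1.20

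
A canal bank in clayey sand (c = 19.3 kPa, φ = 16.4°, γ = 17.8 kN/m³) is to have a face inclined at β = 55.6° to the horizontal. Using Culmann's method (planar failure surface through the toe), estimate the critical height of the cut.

Culmann's analysis gives the critical failure plane at α_cr = (β + φ)/2 = (55.6 + 16.4)/2 = 36.0°, and the critical height
H_c = (4c/γ) · sinβ cosφ / [1 − cos(β − φ)]
    = (4·19.3/17.8) · sin55.6°·cos16.4° / [1 − cos(39.2°)]
    = 4.337 · 0.8251·0.9593 / [1 − 0.7749]
    = 4.337 · 0.7915 / 0.2251
    = 15.25 m

H_c = 15.25 m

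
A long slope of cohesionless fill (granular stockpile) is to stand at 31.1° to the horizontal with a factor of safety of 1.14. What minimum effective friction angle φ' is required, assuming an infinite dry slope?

FS = tanφ'/tanβ ⇒ tanφ' = FS · tanβ = 1.14 · tan31.1° = 0.6877
φ' = arctan(0.6877) = 34.52°

φ' = 34.5°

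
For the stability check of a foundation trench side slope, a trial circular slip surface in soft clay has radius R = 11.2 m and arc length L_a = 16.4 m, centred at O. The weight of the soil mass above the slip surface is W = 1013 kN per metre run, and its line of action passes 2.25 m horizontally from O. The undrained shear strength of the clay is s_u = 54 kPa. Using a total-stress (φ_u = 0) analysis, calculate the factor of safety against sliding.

FS = 4.35

Taking moments about the centre O, the resisting moment is provided by the undrained shear strength acting along the arc:
M_R = s_u·L_a·R = 54·16.40·11.2 = 9918.7 kN·m/m
M_D = W·d = 1013·2.25 = 2279.2 kN·m/m
FS = M_R / M_D = 9918.7 / 2279.2 = 4.352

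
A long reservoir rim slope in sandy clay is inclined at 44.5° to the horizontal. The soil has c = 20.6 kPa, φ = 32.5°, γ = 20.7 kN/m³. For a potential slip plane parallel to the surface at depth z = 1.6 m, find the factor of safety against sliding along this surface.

FS = 1.89

For an infinite slope with a slip plane parallel to the surface (no pore pressure): FS = [c + γz cos²β tanφ] / [γz sinβ cosβ].
γz = 20.7·1.6 = 33.12 kN/m²
Numerator = 20.6 + 33.12·cos²44.5°·tan32.5° = 20.6 + 33.12·0.5087·0.6371 = 31.334 kPa
Denominator = 33.12·sin44.5°·cos44.5° = 33.12·0.7009·0.7133 = 16.557 kPa
FS = 31.334 / 16.557 = 1.892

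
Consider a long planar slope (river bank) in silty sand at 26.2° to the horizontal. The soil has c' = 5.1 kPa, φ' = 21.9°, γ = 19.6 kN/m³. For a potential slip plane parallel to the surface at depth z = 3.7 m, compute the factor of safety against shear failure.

For an infinite slope with a slip plane parallel to the surface (no pore pressure): FS = [c' + γz cos²β tanφ'] / [γz sinβ cosβ].
γz = 19.6·3.7 = 72.52 kN/m²
Numerator = 5.1 + 72.52·cos²26.2°·tan21.9° = 5.1 + 72.52·0.8051·0.4020 = 28.570 kPa
Denominator = 72.52·sin26.2°·cos26.2° = 72.52·0.4415·0.8973 = 28.728 kPa
FS = 28.570 / 28.728 = 0.994

FS = 0.99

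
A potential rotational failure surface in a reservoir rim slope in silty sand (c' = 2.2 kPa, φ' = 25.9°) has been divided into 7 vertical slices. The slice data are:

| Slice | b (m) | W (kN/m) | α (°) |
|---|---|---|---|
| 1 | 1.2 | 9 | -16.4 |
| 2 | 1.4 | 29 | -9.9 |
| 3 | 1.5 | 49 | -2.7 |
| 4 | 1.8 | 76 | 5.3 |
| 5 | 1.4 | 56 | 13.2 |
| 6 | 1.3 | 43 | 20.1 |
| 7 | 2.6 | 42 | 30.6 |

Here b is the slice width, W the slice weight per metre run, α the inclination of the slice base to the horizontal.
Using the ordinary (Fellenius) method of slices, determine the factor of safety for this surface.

Ordinary method of slices: FS = Σ[c'·Δl_i + (W_i cosα_i)·tanφ'] / Σ W_i sinα_i, with Δl_i = b_i / cosα_i.
Slice 1: Δl = 1.2/cos(-16.4°) = 1.251 m; N'_1 = 9·cos(-16.4°) = 8.6; c'Δl = 2.75; W sinα = -2.5
Slice 2: Δl = 1.4/cos(-9.9°) = 1.421 m; N'_2 = 29·cos(-9.9°) = 28.6; c'Δl = 3.13; W sinα = -5.0
Slice 3: Δl = 1.5/cos(-2.7°) = 1.502 m; N'_3 = 49·cos(-2.7°) = 48.9; c'Δl = 3.30; W sinα = -2.3
Slice 4: Δl = 1.8/cos5.3° = 1.808 m; N'_4 = 76·cos5.3° = 75.7; c'Δl = 3.98; W sinα = 7.0
Slice 5: Δl = 1.4/cos13.2° = 1.438 m; N'_5 = 56·cos13.2° = 54.5; c'Δl = 3.16; W sinα = 12.8
Slice 6: Δl = 1.3/cos20.1° = 1.384 m; N'_6 = 43·cos20.1° = 40.4; c'Δl = 3.05; W sinα = 14.8
Slice 7: Δl = 2.6/cos30.6° = 3.021 m; N'_7 = 42·cos30.6° = 36.2; c'Δl = 6.65; W sinα = 21.4
Σc'Δl = 26.0 kN/m; ΣN' = 292.9 kN/m; ΣW sinα = 46.1 kN/m
Resisting = 26.0 + 292.9·tan25.9° = 26.0 + 142.2 = 168.2 kN/m
FS = 168.2 / 46.1 = 3.647

FS = 3.65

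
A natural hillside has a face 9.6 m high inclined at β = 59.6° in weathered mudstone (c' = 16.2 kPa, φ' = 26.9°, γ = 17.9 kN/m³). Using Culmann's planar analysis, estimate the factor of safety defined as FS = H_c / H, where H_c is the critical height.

FS = 1.83

H_c = (4c'/γ) · sinβ cosφ' / [1 − cos(β − φ')]
    = (4·16.2/17.9) · sin59.6°·cos26.9° / [1 − cos32.7°]
    = 3.620 · 0.7692 / 0.1585 = 17.57 m
FS = H_c / H = 17.57 / 9.6 = 1.830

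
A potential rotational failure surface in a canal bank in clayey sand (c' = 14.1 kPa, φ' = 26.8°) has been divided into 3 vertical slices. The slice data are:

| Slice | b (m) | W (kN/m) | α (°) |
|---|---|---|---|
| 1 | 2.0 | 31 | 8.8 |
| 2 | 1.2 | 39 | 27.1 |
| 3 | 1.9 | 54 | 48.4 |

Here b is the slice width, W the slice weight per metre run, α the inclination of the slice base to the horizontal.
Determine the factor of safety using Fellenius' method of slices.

FS = 2.21

Ordinary method of slices: FS = Σ[c'·Δl_i + (W_i cosα_i)·tanφ'] / Σ W_i sinα_i, with Δl_i = b_i / cosα_i.
Slice 1: Δl = 2.0/cos8.8° = 2.024 m; N'_1 = 31·cos8.8° = 30.6; c'Δl = 28.54; W sinα = 4.7
Slice 2: Δl = 1.2/cos27.1° = 1.348 m; N'_2 = 39·cos27.1° = 34.7; c'Δl = 19.01; W sinα = 17.8
Slice 3: Δl = 1.9/cos48.4° = 2.862 m; N'_3 = 54·cos48.4° = 35.9; c'Δl = 40.35; W sinα = 40.4
Σc'Δl = 87.9 kN/m; ΣN' = 101.2 kN/m; ΣW sinα = 62.9 kN/m
Resisting = 87.9 + 101.2·tan26.8° = 87.9 + 51.1 = 139.0 kN/m
FS = 139.0 / 62.9 = 2.210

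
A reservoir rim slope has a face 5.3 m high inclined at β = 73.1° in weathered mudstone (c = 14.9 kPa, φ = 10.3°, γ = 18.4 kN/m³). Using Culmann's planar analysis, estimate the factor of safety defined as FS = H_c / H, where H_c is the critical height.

FS = 1.06

H_c = (4c/γ) · sinβ cosφ / [1 − cos(β − φ)]
    = (4·14.9/18.4) · sin73.1°·cos10.3° / [1 − cos62.8°]
    = 3.239 · 0.9414 / 0.5429 = 5.62 m
FS = H_c / H = 5.62 / 5.3 = 1.060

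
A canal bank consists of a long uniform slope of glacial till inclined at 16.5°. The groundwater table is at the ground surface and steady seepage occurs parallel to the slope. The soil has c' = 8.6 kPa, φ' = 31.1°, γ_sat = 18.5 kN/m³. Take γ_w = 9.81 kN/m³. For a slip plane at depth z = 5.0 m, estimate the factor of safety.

With seepage parallel to the slope and the water table at the surface, the effective normal stress on the slip plane uses the buoyant unit weight γ' = γ_sat − γ_w while the driving shear stress uses γ_sat:
FS = [c' + γ' z cos²β tanφ'] / [γ_sat z sinβ cosβ]
γ' = 18.5 − 9.81 = 8.69 kN/m³
Numerator = 8.6 + 8.69·5.0·cos²16.5°·tan31.1° = 8.6 + 8.69·5.0·0.9193·0.6032 = 32.696 kPa
Denominator = 18.5·5.0·sin16.5°·cos16.5° = 18.5·5.0·0.2840·0.9588 = 25.190 kPa
FS = 32.696 / 25.190 = 1.298

FS = 1.30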